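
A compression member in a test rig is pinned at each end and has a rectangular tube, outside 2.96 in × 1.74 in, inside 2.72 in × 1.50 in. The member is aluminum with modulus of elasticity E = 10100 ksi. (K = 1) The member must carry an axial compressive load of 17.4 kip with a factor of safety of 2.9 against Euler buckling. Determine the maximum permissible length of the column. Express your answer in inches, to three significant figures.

L_max ≈ 32.5 in

Weak-axis I_min = (h_o·b_o³ − h_i·b_i³)/12 with b_o = 1.74, b_i = 1.500 in (shorter outer/inner sides).
I_min = (2.96×1.74³ − 2.720×1.500³)/12 = 0.5344 in⁴
Required critical load P_cr = n·P = 2.9 × 17.4 = 50.46 kip = 5.046×10^4 lb
From P_cr = π²EI/(K·L)²:  L = (1/K)·√(π²EI/P_cr) = (1/1)·√(π²×1.01×10^7×0.5344/5.046×10^4)
L = 32.5 in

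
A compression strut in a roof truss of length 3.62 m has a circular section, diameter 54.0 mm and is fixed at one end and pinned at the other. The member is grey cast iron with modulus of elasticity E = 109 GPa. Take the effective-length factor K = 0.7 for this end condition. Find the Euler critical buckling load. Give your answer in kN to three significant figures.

I = πd⁴/64 = π×54.0⁴/64 = 4.174×10^5 mm⁴
I = 4.174×10^5 mm⁴ = 4.174×10^-7 m⁴
Effective length L_e = K·L = 0.7 × 3.62 = 2.534 m
P_cr = π²EI / L_e² = π² × 109×10⁹ × 4.174×10^-7 / 2.534² = 6.993×10^4 N

P_cr ≈ 69.9 kN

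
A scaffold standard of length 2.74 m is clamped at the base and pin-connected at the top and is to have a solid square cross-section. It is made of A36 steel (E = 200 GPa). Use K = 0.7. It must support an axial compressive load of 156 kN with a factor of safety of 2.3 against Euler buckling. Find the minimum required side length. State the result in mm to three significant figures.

a ≈ 53.2 mm

Required P_cr = n·P = 2.3 × 156 = 358.8 kN
L_e = K·L = 0.7 × 2.74 = 1.918 m
Required I = P_cr·L_e²/(π²E) = 3.588×10^5 × 1.918² / (π² × 2.00×10^11) = 6.687×10^-7 m⁴
I_req = 6.687×10^5 mm⁴
Solid square: I = a⁴/12  ⇒  a = (12I)^(1/4) = (12×6.687×10^5)^(1/4) = 53.2 mm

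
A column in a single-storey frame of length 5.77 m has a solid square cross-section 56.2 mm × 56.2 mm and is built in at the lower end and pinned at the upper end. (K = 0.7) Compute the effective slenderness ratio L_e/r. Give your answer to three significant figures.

I = a⁴/12 = 56.2⁴/12 = 8.313×10^5 mm⁴
A = 3.158×10^3 mm²;  r_min = √(I/A) = √(8.313×10^5/3.158×10^3) = 16.22 mm
L_e = K·L = 0.7 × 5.77 m = 4.039 m = 4039.0 mm
λ = L_e / r_min = 4039.0 / 16.22 = 249

λ ≈ 249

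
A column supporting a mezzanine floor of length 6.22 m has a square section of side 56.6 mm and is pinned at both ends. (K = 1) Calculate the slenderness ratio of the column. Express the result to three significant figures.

λ ≈ 381

I = a⁴/12 = 56.6⁴/12 = 8.552×10^5 mm⁴
A = 3.204×10^3 mm²;  r_min = √(I/A) = √(8.552×10^5/3.204×10^3) = 16.34 mm
L_e = K·L = 1 × 6.22 m = 6.220 m = 6220.0 mm
λ = L_e / r_min = 6220.0 / 16.34 = 381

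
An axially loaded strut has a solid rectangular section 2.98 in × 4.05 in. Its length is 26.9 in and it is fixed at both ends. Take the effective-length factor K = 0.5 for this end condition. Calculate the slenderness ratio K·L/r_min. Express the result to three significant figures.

λ ≈ 15.6

For a rectangle r_min = b/√12 = 2.98/√12 = 0.8603 in
L_e = K·L = 0.5 × 26.9 = 13.45 in
λ = L_e / r_min = 13.450 / 0.8603 = 15.6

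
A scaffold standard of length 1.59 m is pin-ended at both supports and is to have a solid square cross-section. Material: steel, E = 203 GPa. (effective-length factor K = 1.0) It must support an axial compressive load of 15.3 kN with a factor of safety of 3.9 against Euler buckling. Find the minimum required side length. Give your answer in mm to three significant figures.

a ≈ 30.8 mm

Required P_cr = n·P = 3.9 × 15.3 = 59.67 kN
L_e = K·L = 1 × 1.59 = 1.590 m
Required I = P_cr·L_e²/(π²E) = 5.967×10^4 × 1.590² / (π² × 2.03×10^11) = 7.529×10^-8 m⁴
I_req = 7.529×10^4 mm⁴
Solid square: I = a⁴/12  ⇒  a = (12I)^(1/4) = (12×7.529×10^4)^(1/4) = 30.8 mm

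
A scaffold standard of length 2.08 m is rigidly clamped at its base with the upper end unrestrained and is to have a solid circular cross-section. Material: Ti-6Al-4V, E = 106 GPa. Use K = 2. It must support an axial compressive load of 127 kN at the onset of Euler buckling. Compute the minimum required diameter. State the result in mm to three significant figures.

L_e = K·L = 2 × 2.08 = 4.160 m
Required I = P_cr·L_e²/(π²E) = 1.270×10^5 × 4.160² / (π² × 1.06×10^11) = 2.101×10^-6 m⁴
I_req = 2.101×10^6 mm⁴
Solid circle: I = πd⁴/64  ⇒  d = (64I/π)^(1/4) = (64×2.101×10^6/π)^(1/4) = 80.9 mm

d ≈ 80.9 mm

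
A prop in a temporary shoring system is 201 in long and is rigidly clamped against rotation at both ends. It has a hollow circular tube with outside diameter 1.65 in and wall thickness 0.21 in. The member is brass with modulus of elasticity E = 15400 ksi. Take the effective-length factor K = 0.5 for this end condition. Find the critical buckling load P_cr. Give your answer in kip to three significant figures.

P_cr ≈ 3.78 kip

Inner diameter d_i = 1.65 − 2×0.21 = 1.230 in
I = π(d_o⁴ − d_i⁴)/64 = π(1.65⁴ − 1.230⁴)/64 = 0.2515 in⁴
Effective length L_e = K·L = 0.5 × 201 = 100.5 in
P_cr = π²EI / L_e² = π² × 15400×10³ × 0.2515 / 100.5² = 3.784×10^3 lb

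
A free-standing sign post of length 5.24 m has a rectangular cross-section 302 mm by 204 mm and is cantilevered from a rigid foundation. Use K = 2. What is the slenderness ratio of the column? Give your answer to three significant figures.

λ ≈ 178

Buckling occurs about the weak axis: I_min = h·b³/12 with b = 204 mm (the shorter side).
I_min = 302×204³/12 = 2.137×10^8 mm⁴
A = 6.161×10^4 mm²;  r_min = √(I/A) = √(2.137×10^8/6.161×10^4) = 58.89 mm
L_e = K·L = 2 × 5.24 m = 10.48 m = 10480 mm
λ = L_e / r_min = 10480 / 58.89 = 178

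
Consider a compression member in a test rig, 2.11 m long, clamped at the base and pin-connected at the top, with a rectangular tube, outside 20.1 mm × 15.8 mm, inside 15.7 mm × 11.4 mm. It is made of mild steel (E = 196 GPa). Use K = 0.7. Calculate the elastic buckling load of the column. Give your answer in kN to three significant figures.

Weak-axis I_min = (h_o·b_o³ − h_i·b_i³)/12 with b_o = 15.8, b_i = 11.40 mm (shorter outer/inner sides).
I_min = (20.1×15.8³ − 15.70×11.40³)/12 = 4.668×10^3 mm⁴
I = 4.668×10^3 mm⁴ = 4.668×10^-9 m⁴
Effective length L_e = K·L = 0.7 × 2.11 = 1.477 m
P_cr = π²EI / L_e² = π² × 196×10⁹ × 4.668×10^-9 / 1.477² = 4.140×10^3 N

P_cr ≈ 4.14 kN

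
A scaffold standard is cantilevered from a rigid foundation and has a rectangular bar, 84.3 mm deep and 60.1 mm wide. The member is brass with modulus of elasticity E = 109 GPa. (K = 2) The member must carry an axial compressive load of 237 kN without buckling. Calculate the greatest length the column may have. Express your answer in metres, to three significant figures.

L_max ≈ 1.32 m

Buckling occurs about the weak axis: I_min = h·b³/12 with b = 60.1 mm (the shorter side).
I_min = 84.3×60.1³/12 = 1.525×10^6 mm⁴
I = 1.525×10^-6 m⁴
At the buckling limit P_cr = P = 2.370×10^5 N
From P_cr = π²EI/(K·L)²:  L = (1/K)·√(π²EI/P_cr) = (1/2)·√(π²×1.09×10^11×1.525×10^-6/2.370×10^5)
L = 1.32 m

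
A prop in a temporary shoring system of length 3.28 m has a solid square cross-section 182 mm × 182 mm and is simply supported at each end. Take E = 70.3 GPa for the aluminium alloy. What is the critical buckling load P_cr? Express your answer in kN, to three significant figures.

P_cr ≈ 5900 kN

I = a⁴/12 = 182⁴/12 = 9.143×10^7 mm⁴
I = 9.143×10^7 mm⁴ = 9.143×10^-5 m⁴
Effective length L_e = K·L = 1 × 3.28 = 3.280 m
P_cr = π²EI / L_e² = π² × 70.3×10⁹ × 9.143×10^-5 / 3.280² = 5.897×10^6 N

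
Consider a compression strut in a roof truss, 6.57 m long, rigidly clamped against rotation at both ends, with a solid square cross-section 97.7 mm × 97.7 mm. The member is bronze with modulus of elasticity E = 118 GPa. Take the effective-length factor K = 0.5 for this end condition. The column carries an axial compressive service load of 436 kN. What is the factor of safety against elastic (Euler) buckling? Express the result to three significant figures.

n ≈ 1.88

I = a⁴/12 = 97.7⁴/12 = 7.593×10^6 mm⁴
I = 7.593×10^6 mm⁴ = 7.593×10^-6 m⁴
Effective length L_e = K·L = 0.5 × 6.57 = 3.285 m
P_cr = π²EI / L_e² = π² × 118×10⁹ × 7.593×10^-6 / 3.285² = 8.194×10^5 N
Factor of safety n = P_cr / P = 819.42 / 436 = 1.88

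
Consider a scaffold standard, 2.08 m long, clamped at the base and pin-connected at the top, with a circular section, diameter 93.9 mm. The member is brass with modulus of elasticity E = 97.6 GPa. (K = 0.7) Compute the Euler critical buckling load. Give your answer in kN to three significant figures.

P_cr ≈ 1730 kN

I = πd⁴/64 = π×93.9⁴/64 = 3.816×10^6 mm⁴
I = 3.816×10^6 mm⁴ = 3.816×10^-6 m⁴
Effective length L_e = K·L = 0.7 × 2.08 = 1.456 m
P_cr = π²EI / L_e² = π² × 97.6×10⁹ × 3.816×10^-6 / 1.456² = 1.734×10^6 N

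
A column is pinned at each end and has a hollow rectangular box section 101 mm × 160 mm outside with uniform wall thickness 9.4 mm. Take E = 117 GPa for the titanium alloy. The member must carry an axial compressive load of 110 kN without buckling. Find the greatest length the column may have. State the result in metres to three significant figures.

Inner dimensions: h_i = 160 − 2×9.4 = 141.2 mm, b_i = 101 − 2×9.4 = 82.20 mm
Weak-axis I_min = (h_o·b_o³ − h_i·b_i³)/12 with b_o = 101, b_i = 82.20 mm (shorter outer/inner sides).
I_min = (160×101³ − 141.2×82.20³)/12 = 7.202×10^6 mm⁴
I = 7.202×10^-6 m⁴
At the buckling limit P_cr = P = 1.100×10^5 N
From P_cr = π²EI/(K·L)²:  L = (1/K)·√(π²EI/P_cr) = (1/1)·√(π²×1.17×10^11×7.202×10^-6/1.100×10^5)
L = 8.70 m

L_max ≈ 8.70 m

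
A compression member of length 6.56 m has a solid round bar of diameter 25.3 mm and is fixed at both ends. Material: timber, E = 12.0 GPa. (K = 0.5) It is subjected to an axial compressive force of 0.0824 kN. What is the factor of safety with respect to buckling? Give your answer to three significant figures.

I = πd⁴/64 = π×25.3⁴/64 = 2.011×10^4 mm⁴
I = 2.011×10^4 mm⁴ = 2.011×10^-8 m⁴
Effective length L_e = K·L = 0.5 × 6.56 = 3.280 m
P_cr = π²EI / L_e² = π² × 12.0×10⁹ × 2.011×10^-8 / 3.280² = 221.4 N
Factor of safety n = P_cr / P = 0.22140 / 0.0824 = 2.69

n ≈ 2.69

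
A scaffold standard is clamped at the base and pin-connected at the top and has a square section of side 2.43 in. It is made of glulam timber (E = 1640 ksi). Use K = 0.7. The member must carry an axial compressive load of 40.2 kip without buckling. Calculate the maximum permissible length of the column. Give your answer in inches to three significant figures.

L_max ≈ 48.9 in

I = a⁴/12 = 2.43⁴/12 = 2.906 in⁴
At the buckling limit P_cr = P = 4.020×10^4 lb
From P_cr = π²EI/(K·L)²:  L = (1/K)·√(π²EI/P_cr) = (1/0.7)·√(π²×1.64×10^6×2.906/4.020×10^4)
L = 48.9 in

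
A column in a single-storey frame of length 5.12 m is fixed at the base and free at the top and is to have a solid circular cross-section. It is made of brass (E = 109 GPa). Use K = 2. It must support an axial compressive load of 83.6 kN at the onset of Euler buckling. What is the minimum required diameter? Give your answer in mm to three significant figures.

d ≈ 114 mm

L_e = K·L = 2 × 5.12 = 10.24 m
Required I = P_cr·L_e²/(π²E) = 8.360×10^4 × 10.24² / (π² × 1.09×10^11) = 8.149×10^-6 m⁴
I_req = 8.149×10^6 mm⁴
Solid circle: I = πd⁴/64  ⇒  d = (64I/π)^(1/4) = (64×8.149×10^6/π)^(1/4) = 114 mm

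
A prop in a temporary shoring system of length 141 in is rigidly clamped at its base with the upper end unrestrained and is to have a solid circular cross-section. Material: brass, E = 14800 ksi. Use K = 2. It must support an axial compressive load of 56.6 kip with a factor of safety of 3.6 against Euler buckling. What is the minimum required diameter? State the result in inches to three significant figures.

Required P_cr = n·P = 3.6 × 56.6 = 203.8 kip
L_e = K·L = 2 × 141 = 282.0 in
Required I = P_cr·L_e²/(π²E) = 2.038×10^5 × 282.0² / (π² × 1.48×10^7) = 110.9 in⁴
Solid circle: I = πd⁴/64  ⇒  d = (64I/π)^(1/4) = (64×110.9/π)^(1/4) = 6.89 in

d ≈ 6.89 in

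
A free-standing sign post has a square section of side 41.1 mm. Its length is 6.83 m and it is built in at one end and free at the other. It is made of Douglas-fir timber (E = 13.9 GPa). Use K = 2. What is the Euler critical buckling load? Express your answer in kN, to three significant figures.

P_cr ≈ 0.175 kN

I = a⁴/12 = 41.1⁴/12 = 2.378×10^5 mm⁴
I = 2.378×10^5 mm⁴ = 2.378×10^-7 m⁴
Effective length L_e = K·L = 2 × 6.83 = 13.66 m
P_cr = π²EI / L_e² = π² × 13.9×10⁹ × 2.378×10^-7 / 13.66² = 174.8 N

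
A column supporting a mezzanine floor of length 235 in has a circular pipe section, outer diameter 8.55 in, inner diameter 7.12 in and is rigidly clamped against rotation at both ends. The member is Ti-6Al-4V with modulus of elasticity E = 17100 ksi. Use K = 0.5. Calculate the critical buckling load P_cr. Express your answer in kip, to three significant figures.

d_o = 8.55 in, d_i = 7.12 in
I = π(d_o⁴ − d_i⁴)/64 = π(8.55⁴ − 7.120⁴)/64 = 136.2 in⁴
Effective length L_e = K·L = 0.5 × 235 = 117.5 in
P_cr = π²EI / L_e² = π² × 17100×10³ × 136.2 / 117.5² = 1.665×10^6 lb

P_cr ≈ 1660 kip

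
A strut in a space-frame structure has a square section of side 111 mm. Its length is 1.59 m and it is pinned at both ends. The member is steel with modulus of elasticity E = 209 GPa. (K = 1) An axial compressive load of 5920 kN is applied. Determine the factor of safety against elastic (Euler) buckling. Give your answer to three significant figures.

I = a⁴/12 = 111⁴/12 = 1.265×10^7 mm⁴
I = 1.265×10^7 mm⁴ = 1.265×10^-5 m⁴
Effective length L_e = K·L = 1 × 1.59 = 1.590 m
P_cr = π²EI / L_e² = π² × 209×10⁹ × 1.265×10^-5 / 1.590² = 1.032×10^7 N
Factor of safety n = P_cr / P = 10322 / 5920 = 1.74

n ≈ 1.74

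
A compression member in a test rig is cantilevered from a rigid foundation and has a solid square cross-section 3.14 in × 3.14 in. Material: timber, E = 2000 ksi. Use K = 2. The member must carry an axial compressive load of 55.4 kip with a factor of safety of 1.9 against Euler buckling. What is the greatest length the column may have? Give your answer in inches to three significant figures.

L_max ≈ 19.5 in

I = a⁴/12 = 3.14⁴/12 = 8.101 in⁴
Required critical load P_cr = n·P = 1.9 × 55.4 = 105.3 kip = 1.053×10^5 lb
From P_cr = π²EI/(K·L)²:  L = (1/K)·√(π²EI/P_cr) = (1/2)·√(π²×2.00×10^6×8.101/1.053×10^5)
L = 19.5 in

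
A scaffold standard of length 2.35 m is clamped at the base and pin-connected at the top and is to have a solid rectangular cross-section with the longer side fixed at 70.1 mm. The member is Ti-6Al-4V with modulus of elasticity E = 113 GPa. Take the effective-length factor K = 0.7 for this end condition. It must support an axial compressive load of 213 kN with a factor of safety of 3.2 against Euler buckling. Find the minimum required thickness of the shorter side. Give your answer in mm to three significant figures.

b ≈ 65.7 mm

Required P_cr = n·P = 3.2 × 213 = 681.6 kN
L_e = K·L = 0.7 × 2.35 = 1.645 m
Required I = P_cr·L_e²/(π²E) = 6.816×10^5 × 1.645² / (π² × 1.13×10^11) = 1.654×10^-6 m⁴
I_req = 1.654×10^6 mm⁴
Rectangle, weak axis: I_min = h·b³/12 with h = 70.1 mm fixed  ⇒  b = (12I/h)^(1/3) = 65.7 mm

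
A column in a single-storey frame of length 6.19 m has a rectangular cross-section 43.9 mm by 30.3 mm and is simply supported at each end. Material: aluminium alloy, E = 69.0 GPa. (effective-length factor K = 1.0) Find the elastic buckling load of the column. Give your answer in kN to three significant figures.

P_cr ≈ 1.81 kN

Buckling occurs about the weak axis: I_min = h·b³/12 with b = 30.3 mm (the shorter side).
I_min = 43.9×30.3³/12 = 1.018×10^5 mm⁴
I = 1.018×10^5 mm⁴ = 1.018×10^-7 m⁴
Effective length L_e = K·L = 1 × 6.19 = 6.190 m
P_cr = π²EI / L_e² = π² × 69.0×10⁹ × 1.018×10^-7 / 6.190² = 1.809×10^3 N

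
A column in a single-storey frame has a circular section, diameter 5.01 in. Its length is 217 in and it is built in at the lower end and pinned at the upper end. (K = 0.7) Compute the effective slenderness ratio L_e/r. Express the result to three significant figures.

For a solid circle r = d/4 = 5.01/4 = 1.252 in
L_e = K·L = 0.7 × 217 = 151.9 in
λ = L_e / r_min = 151.90 / 1.252 = 121

λ ≈ 121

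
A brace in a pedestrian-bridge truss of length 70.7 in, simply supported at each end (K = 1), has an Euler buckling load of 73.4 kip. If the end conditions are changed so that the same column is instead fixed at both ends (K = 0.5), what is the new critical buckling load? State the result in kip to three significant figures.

P_cr ∝ 1/K², so P_cr,new = P_cr,old × (K_old/K_new)² = 73.4 × (1/0.5)²
= 73.4 × 4.000 = 294 kip

P_cr ≈ 294 kip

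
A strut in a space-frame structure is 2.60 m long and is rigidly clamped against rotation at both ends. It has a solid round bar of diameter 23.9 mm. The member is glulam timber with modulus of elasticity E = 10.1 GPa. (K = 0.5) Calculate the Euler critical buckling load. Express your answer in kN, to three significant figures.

I = πd⁴/64 = π×23.9⁴/64 = 1.602×10^4 mm⁴
I = 1.602×10^4 mm⁴ = 1.602×10^-8 m⁴
Effective length L_e = K·L = 0.5 × 2.60 = 1.300 m
P_cr = π²EI / L_e² = π² × 10.1×10⁹ × 1.602×10^-8 / 1.300² = 944.7 N

P_cr ≈ 0.945 kN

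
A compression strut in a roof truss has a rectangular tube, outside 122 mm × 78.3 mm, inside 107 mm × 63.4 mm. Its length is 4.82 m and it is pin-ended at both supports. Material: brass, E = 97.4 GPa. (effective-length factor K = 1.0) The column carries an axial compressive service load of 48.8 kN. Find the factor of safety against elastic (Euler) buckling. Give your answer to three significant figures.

Weak-axis I_min = (h_o·b_o³ − h_i·b_i³)/12 with b_o = 78.3, b_i = 63.40 mm (shorter outer/inner sides).
I_min = (122×78.3³ − 107.0×63.40³)/12 = 2.608×10^6 mm⁴
I = 2.608×10^6 mm⁴ = 2.608×10^-6 m⁴
Effective length L_e = K·L = 1 × 4.82 = 4.820 m
P_cr = π²EI / L_e² = π² × 97.4×10⁹ × 2.608×10^-6 / 4.820² = 1.079×10^5 N
Factor of safety n = P_cr / P = 107.92 / 48.8 = 2.21

n ≈ 2.21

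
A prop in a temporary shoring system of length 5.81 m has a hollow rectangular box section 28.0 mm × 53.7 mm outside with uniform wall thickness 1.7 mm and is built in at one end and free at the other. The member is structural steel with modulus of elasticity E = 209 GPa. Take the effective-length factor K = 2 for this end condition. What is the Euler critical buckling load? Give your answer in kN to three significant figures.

P_cr ≈ 0.547 kN

Inner dimensions: h_i = 53.7 − 2×1.7 = 50.30 mm, b_i = 28.0 − 2×1.7 = 24.60 mm
Weak-axis I_min = (h_o·b_o³ − h_i·b_i³)/12 with b_o = 28.0, b_i = 24.60 mm (shorter outer/inner sides).
I_min = (53.7×28.0³ − 50.30×24.60³)/12 = 3.583×10^4 mm⁴
I = 3.583×10^4 mm⁴ = 3.583×10^-8 m⁴
Effective length L_e = K·L = 2 × 5.81 = 11.62 m
P_cr = π²EI / L_e² = π² × 209×10⁹ × 3.583×10^-8 / 11.62² = 547.4 N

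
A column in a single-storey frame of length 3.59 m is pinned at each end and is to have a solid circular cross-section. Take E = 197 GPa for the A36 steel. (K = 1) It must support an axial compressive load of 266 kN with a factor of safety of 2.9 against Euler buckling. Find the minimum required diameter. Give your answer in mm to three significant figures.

Required P_cr = n·P = 2.9 × 266 = 771.4 kN
L_e = K·L = 1 × 3.59 = 3.590 m
Required I = P_cr·L_e²/(π²E) = 7.714×10^5 × 3.590² / (π² × 1.97×10^11) = 5.113×10^-6 m⁴
I_req = 5.113×10^6 mm⁴
Solid circle: I = πd⁴/64  ⇒  d = (64I/π)^(1/4) = (64×5.113×10^6/π)^(1/4) = 101 mm

d ≈ 101 mm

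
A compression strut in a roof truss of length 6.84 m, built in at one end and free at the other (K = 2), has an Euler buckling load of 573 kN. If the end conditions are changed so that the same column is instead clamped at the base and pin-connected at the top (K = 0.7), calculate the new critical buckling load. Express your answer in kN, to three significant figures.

P_cr ≈ 4680 kN

P_cr ∝ 1/K², so P_cr,new = P_cr,old × (K_old/K_new)² = 573 × (2/0.7)²
= 573 × 8.163 = 4680 kN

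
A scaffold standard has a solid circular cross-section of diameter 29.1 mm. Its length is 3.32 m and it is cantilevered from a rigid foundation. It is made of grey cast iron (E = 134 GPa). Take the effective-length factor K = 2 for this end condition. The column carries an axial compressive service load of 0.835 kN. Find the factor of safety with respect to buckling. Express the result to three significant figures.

n ≈ 1.26

I = πd⁴/64 = π×29.1⁴/64 = 3.520×10^4 mm⁴
I = 3.520×10^4 mm⁴ = 3.520×10^-8 m⁴
Effective length L_e = K·L = 2 × 3.32 = 6.640 m
P_cr = π²EI / L_e² = π² × 134×10⁹ × 3.520×10^-8 / 6.640² = 1.056×10^3 N
Factor of safety n = P_cr / P = 1.0559 / 0.835 = 1.26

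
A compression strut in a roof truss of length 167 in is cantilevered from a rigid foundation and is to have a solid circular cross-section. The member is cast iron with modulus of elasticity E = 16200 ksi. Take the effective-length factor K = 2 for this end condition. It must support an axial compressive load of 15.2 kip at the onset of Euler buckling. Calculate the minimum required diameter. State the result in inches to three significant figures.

d ≈ 3.83 in

L_e = K·L = 2 × 167 = 334.0 in
Required I = P_cr·L_e²/(π²E) = 1.520×10^4 × 334.0² / (π² × 1.62×10^7) = 10.61 in⁴
Solid circle: I = πd⁴/64  ⇒  d = (64I/π)^(1/4) = (64×10.61/π)^(1/4) = 3.83 in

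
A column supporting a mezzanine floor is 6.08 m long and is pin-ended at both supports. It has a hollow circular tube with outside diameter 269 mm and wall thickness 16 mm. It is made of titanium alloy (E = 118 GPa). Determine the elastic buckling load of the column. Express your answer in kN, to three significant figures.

Inner diameter d_i = 269 − 2×16 = 237.0 mm
I = π(d_o⁴ − d_i⁴)/64 = π(269⁴ − 237.0⁴)/64 = 1.022×10^8 mm⁴
I = 1.022×10^8 mm⁴ = 1.022×10^-4 m⁴
Effective length L_e = K·L = 1 × 6.08 = 6.080 m
P_cr = π²EI / L_e² = π² × 118×10⁹ × 1.022×10^-4 / 6.080² = 3.218×10^6 N

P_cr ≈ 3220 kN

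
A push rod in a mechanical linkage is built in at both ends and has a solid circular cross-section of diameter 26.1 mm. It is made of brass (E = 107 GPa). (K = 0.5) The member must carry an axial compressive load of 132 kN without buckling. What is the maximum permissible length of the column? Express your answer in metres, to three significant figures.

I = πd⁴/64 = π×26.1⁴/64 = 2.278×10^4 mm⁴
I = 2.278×10^-8 m⁴
At the buckling limit P_cr = P = 1.320×10^5 N
From P_cr = π²EI/(K·L)²:  L = (1/K)·√(π²EI/P_cr) = (1/0.5)·√(π²×1.07×10^11×2.278×10^-8/1.320×10^5)
L = 0.854 m

L_max ≈ 0.854 m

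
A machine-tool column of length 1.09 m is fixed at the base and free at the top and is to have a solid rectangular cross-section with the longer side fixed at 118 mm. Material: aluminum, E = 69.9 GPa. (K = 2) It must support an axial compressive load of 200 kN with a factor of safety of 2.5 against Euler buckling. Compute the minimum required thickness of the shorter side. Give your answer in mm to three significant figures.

Required P_cr = n·P = 2.5 × 200 = 500.0 kN
L_e = K·L = 2 × 1.09 = 2.180 m
Required I = P_cr·L_e²/(π²E) = 5.000×10^5 × 2.180² / (π² × 6.99×10^10) = 3.444×10^-6 m⁴
I_req = 3.444×10^6 mm⁴
Rectangle, weak axis: I_min = h·b³/12 with h = 118 mm fixed  ⇒  b = (12I/h)^(1/3) = 70.5 mm

b ≈ 70.5 mm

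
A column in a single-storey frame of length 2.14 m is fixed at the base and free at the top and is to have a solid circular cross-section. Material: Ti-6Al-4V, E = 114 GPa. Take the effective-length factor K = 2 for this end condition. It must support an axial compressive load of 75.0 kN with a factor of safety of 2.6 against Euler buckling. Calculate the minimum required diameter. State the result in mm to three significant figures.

Required P_cr = n·P = 2.6 × 75.0 = 195.0 kN
L_e = K·L = 2 × 2.14 = 4.280 m
Required I = P_cr·L_e²/(π²E) = 1.950×10^5 × 4.280² / (π² × 1.14×10^11) = 3.175×10^-6 m⁴
I_req = 3.175×10^6 mm⁴
Solid circle: I = πd⁴/64  ⇒  d = (64I/π)^(1/4) = (64×3.175×10^6/π)^(1/4) = 89.7 mm

d ≈ 89.7 mm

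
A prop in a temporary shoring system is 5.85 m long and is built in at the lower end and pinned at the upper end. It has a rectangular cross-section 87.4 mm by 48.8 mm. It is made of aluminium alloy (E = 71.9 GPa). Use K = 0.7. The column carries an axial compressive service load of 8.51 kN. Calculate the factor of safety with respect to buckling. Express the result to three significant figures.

n ≈ 4.21

Buckling occurs about the weak axis: I_min = h·b³/12 with b = 48.8 mm (the shorter side).
I_min = 87.4×48.8³/12 = 8.464×10^5 mm⁴
I = 8.464×10^5 mm⁴ = 8.464×10^-7 m⁴
Effective length L_e = K·L = 0.7 × 5.85 = 4.095 m
P_cr = π²EI / L_e² = π² × 71.9×10⁹ × 8.464×10^-7 / 4.095² = 3.582×10^4 N
Factor of safety n = P_cr / P = 35.819 / 8.51 = 4.21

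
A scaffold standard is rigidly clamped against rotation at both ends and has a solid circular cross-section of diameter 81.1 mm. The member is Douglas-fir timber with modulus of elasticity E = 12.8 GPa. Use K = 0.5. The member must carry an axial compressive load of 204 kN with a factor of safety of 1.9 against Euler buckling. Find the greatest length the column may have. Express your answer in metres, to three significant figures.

L_max ≈ 1.66 m

I = πd⁴/64 = π×81.1⁴/64 = 2.124×10^6 mm⁴
I = 2.124×10^-6 m⁴
Required critical load P_cr = n·P = 1.9 × 204 = 387.6 kN = 3.876×10^5 N
From P_cr = π²EI/(K·L)²:  L = (1/K)·√(π²EI/P_cr) = (1/0.5)·√(π²×1.28×10^10×2.124×10^-6/3.876×10^5)
L = 1.66 m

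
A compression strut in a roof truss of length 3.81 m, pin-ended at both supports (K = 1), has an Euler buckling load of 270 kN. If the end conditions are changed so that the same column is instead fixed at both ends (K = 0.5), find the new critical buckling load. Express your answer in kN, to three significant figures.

P_cr ≈ 1080 kN

P_cr ∝ 1/K², so P_cr,new = P_cr,old × (K_old/K_new)² = 270 × (1/0.5)²
= 270 × 4.000 = 1080 kN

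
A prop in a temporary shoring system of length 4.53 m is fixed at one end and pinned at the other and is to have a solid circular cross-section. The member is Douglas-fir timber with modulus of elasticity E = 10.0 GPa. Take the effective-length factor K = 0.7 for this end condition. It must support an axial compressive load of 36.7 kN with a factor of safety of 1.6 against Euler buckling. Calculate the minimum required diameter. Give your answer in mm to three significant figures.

d ≈ 105 mm

Required P_cr = n·P = 1.6 × 36.7 = 58.72 kN
L_e = K·L = 0.7 × 4.53 = 3.171 m
Required I = P_cr·L_e²/(π²E) = 5.872×10^4 × 3.171² / (π² × 1.00×10^10) = 5.982×10^-6 m⁴
I_req = 5.982×10^6 mm⁴
Solid circle: I = πd⁴/64  ⇒  d = (64I/π)^(1/4) = (64×5.982×10^6/π)^(1/4) = 105 mm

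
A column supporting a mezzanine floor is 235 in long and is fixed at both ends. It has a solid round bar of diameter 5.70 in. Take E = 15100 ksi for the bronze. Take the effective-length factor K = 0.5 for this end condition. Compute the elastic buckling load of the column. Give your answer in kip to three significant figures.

P_cr ≈ 559 kip

I = πd⁴/64 = π×5.70⁴/64 = 51.82 in⁴
Effective length L_e = K·L = 0.5 × 235 = 117.5 in
P_cr = π²EI / L_e² = π² × 15100×10³ × 51.82 / 117.5² = 5.593×10^5 lb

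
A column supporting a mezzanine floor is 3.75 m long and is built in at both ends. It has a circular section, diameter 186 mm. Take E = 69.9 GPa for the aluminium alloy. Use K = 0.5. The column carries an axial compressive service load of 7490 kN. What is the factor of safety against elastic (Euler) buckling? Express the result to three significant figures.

I = πd⁴/64 = π×186⁴/64 = 5.875×10^7 mm⁴
I = 5.875×10^7 mm⁴ = 5.875×10^-5 m⁴
Effective length L_e = K·L = 0.5 × 3.75 = 1.875 m
P_cr = π²EI / L_e² = π² × 69.9×10⁹ × 5.875×10^-5 / 1.875² = 1.153×10^7 N
Factor of safety n = P_cr / P = 11529 / 7490 = 1.54

n ≈ 1.54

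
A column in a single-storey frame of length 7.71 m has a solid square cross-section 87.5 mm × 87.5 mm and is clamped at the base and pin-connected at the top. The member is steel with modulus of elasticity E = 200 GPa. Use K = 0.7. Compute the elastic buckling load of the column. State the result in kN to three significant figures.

I = a⁴/12 = 87.5⁴/12 = 4.885×10^6 mm⁴
I = 4.885×10^6 mm⁴ = 4.885×10^-6 m⁴
Effective length L_e = K·L = 0.7 × 7.71 = 5.397 m
P_cr = π²EI / L_e² = π² × 200×10⁹ × 4.885×10^-6 / 5.397² = 3.310×10^5 N

P_cr ≈ 331 kN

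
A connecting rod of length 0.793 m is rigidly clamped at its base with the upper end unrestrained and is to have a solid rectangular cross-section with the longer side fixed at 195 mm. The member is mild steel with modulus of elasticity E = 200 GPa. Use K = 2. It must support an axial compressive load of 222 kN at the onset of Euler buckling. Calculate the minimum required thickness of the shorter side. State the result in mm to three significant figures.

L_e = K·L = 2 × 0.793 = 1.586 m
Required I = P_cr·L_e²/(π²E) = 2.220×10^5 × 1.586² / (π² × 2.00×10^11) = 2.829×10^-7 m⁴
I_req = 2.829×10^5 mm⁴
Rectangle, weak axis: I_min = h·b³/12 with h = 195 mm fixed  ⇒  b = (12I/h)^(1/3) = 25.9 mm

b ≈ 25.9 mm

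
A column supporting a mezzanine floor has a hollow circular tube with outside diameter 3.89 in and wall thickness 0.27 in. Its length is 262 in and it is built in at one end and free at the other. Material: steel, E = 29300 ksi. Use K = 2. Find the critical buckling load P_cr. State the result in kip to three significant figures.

Inner diameter d_i = 3.89 − 2×0.27 = 3.350 in
I = π(d_o⁴ − d_i⁴)/64 = π(3.89⁴ − 3.350⁴)/64 = 5.058 in⁴
Effective length L_e = K·L = 2 × 262 = 524.0 in
P_cr = π²EI / L_e² = π² × 29300×10³ × 5.058 / 524.0² = 5.327×10^3 lb

P_cr ≈ 5.33 kip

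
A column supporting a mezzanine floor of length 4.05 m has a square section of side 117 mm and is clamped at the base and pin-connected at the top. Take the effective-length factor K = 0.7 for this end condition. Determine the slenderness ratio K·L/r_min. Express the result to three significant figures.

I = a⁴/12 = 117⁴/12 = 1.562×10^7 mm⁴
A = 1.369×10^4 mm²;  r_min = √(I/A) = √(1.562×10^7/1.369×10^4) = 33.77 mm
L_e = K·L = 0.7 × 4.05 m = 2.835 m = 2835.0 mm
λ = L_e / r_min = 2835.0 / 33.77 = 83.9

λ ≈ 83.9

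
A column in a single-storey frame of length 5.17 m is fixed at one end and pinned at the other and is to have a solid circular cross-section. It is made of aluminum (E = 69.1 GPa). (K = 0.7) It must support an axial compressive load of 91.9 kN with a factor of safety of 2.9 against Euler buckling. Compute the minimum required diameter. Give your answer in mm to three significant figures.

d ≈ 101 mm

Required P_cr = n·P = 2.9 × 91.9 = 266.5 kN
L_e = K·L = 0.7 × 5.17 = 3.619 m
Required I = P_cr·L_e²/(π²E) = 2.665×10^5 × 3.619² / (π² × 6.91×10^10) = 5.118×10^-6 m⁴
I_req = 5.118×10^6 mm⁴
Solid circle: I = πd⁴/64  ⇒  d = (64I/π)^(1/4) = (64×5.118×10^6/π)^(1/4) = 101 mm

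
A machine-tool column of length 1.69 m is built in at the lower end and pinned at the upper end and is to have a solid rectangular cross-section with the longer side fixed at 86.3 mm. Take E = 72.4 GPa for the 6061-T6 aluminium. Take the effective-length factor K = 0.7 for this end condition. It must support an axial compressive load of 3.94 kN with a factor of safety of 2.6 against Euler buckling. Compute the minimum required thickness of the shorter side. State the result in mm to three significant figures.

b ≈ 14.1 mm

Required P_cr = n·P = 2.6 × 3.94 = 10.24 kN
L_e = K·L = 0.7 × 1.69 = 1.183 m
Required I = P_cr·L_e²/(π²E) = 1.024×10^4 × 1.183² / (π² × 7.24×10^10) = 2.006×10^-8 m⁴
I_req = 2.006×10^4 mm⁴
Rectangle, weak axis: I_min = h·b³/12 with h = 86.3 mm fixed  ⇒  b = (12I/h)^(1/3) = 14.1 mm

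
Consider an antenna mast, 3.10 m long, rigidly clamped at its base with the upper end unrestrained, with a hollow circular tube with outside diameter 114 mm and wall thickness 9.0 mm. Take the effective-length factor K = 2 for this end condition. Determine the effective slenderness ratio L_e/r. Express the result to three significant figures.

Inner diameter d_i = 114 − 2×9.0 = 96.00 mm
I = π(d_o⁴ − d_i⁴)/64 = π(114⁴ − 96.00⁴)/64 = 4.121×10^6 mm⁴
A = 2.969×10^3 mm²;  r_min = √(I/A) = √(4.121×10^6/2.969×10^3) = 37.26 mm
L_e = K·L = 2 × 3.10 m = 6.200 m = 6200.0 mm
λ = L_e / r_min = 6200.0 / 37.26 = 166

λ ≈ 166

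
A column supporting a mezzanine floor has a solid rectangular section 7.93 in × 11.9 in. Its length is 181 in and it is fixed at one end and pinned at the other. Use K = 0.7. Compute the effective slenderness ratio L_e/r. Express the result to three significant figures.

λ ≈ 55.3

For a rectangle r_min = b/√12 = 7.93/√12 = 2.289 in
L_e = K·L = 0.7 × 181 = 126.7 in
λ = L_e / r_min = 126.70 / 2.289 = 55.3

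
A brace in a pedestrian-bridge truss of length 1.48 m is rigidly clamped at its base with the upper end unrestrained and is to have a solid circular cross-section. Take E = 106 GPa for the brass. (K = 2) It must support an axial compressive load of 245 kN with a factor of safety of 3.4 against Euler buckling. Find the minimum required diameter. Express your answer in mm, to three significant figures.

Required P_cr = n·P = 3.4 × 245 = 833.0 kN
L_e = K·L = 2 × 1.48 = 2.960 m
Required I = P_cr·L_e²/(π²E) = 8.330×10^5 × 2.960² / (π² × 1.06×10^11) = 6.976×10^-6 m⁴
I_req = 6.976×10^6 mm⁴
Solid circle: I = πd⁴/64  ⇒  d = (64I/π)^(1/4) = (64×6.976×10^6/π)^(1/4) = 109 mm

d ≈ 109 mm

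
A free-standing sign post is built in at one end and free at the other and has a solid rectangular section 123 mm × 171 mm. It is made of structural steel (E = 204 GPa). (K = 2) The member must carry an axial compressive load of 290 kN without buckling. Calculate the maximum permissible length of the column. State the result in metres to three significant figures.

Buckling occurs about the weak axis: I_min = h·b³/12 with b = 123 mm (the shorter side).
I_min = 171×123³/12 = 2.652×10^7 mm⁴
I = 2.652×10^-5 m⁴
At the buckling limit P_cr = P = 2.900×10^5 N
From P_cr = π²EI/(K·L)²:  L = (1/K)·√(π²EI/P_cr) = (1/2)·√(π²×2.04×10^11×2.652×10^-5/2.900×10^5)
L = 6.78 m

L_max ≈ 6.78 m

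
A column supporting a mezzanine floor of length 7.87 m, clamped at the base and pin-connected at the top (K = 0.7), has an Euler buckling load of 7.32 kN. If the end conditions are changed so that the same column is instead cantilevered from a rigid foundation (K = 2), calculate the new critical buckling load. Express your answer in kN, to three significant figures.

P_cr ∝ 1/K², so P_cr,new = P_cr,old × (K_old/K_new)² = 7.32 × (0.7/2)²
= 7.32 × 0.1225 = 0.897 kN

P_cr ≈ 0.897 kN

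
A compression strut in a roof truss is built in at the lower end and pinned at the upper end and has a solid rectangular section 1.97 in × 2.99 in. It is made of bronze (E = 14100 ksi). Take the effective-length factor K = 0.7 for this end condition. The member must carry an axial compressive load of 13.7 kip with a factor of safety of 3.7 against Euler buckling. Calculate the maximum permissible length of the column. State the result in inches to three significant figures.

Buckling occurs about the weak axis: I_min = h·b³/12 with b = 1.97 in (the shorter side).
I_min = 2.99×1.97³/12 = 1.905 in⁴
Required critical load P_cr = n·P = 3.7 × 13.7 = 50.69 kip = 5.069×10^4 lb
From P_cr = π²EI/(K·L)²:  L = (1/K)·√(π²EI/P_cr) = (1/0.7)·√(π²×1.41×10^7×1.905/5.069×10^4)
L = 103 in

L_max ≈ 103 in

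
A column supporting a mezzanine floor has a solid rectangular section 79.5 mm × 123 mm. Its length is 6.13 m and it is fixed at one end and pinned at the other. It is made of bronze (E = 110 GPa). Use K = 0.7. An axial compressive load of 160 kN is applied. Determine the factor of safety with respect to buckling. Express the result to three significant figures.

Buckling occurs about the weak axis: I_min = h·b³/12 with b = 79.5 mm (the shorter side).
I_min = 123×79.5³/12 = 5.150×10^6 mm⁴
I = 5.150×10^6 mm⁴ = 5.150×10^-6 m⁴
Effective length L_e = K·L = 0.7 × 6.13 = 4.291 m
P_cr = π²EI / L_e² = π² × 110×10⁹ × 5.150×10^-6 / 4.291² = 3.037×10^5 N
Factor of safety n = P_cr / P = 303.67 / 160 = 1.90

n ≈ 1.90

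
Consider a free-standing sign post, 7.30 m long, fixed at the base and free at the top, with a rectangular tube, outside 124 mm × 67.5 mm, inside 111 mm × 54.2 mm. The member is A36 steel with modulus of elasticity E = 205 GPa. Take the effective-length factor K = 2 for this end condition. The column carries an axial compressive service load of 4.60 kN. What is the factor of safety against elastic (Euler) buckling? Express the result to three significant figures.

n ≈ 3.52

Weak-axis I_min = (h_o·b_o³ − h_i·b_i³)/12 with b_o = 67.5, b_i = 54.20 mm (shorter outer/inner sides).
I_min = (124×67.5³ − 111.0×54.20³)/12 = 1.705×10^6 mm⁴
I = 1.705×10^6 mm⁴ = 1.705×10^-6 m⁴
Effective length L_e = K·L = 2 × 7.30 = 14.60 m
P_cr = π²EI / L_e² = π² × 205×10⁹ × 1.705×10^-6 / 14.60² = 1.619×10^4 N
Factor of safety n = P_cr / P = 16.185 / 4.60 = 3.52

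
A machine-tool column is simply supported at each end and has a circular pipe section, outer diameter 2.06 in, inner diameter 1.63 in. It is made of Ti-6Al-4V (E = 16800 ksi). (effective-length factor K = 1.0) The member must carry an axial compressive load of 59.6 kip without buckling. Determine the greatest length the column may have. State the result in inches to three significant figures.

d_o = 2.06 in, d_i = 1.63 in
I = π(d_o⁴ − d_i⁴)/64 = π(2.06⁴ − 1.630⁴)/64 = 0.5375 in⁴
At the buckling limit P_cr = P = 5.960×10^4 lb
From P_cr = π²EI/(K·L)²:  L = (1/K)·√(π²EI/P_cr) = (1/1)·√(π²×1.68×10^7×0.5375/5.960×10^4)
L = 38.7 in

L_max ≈ 38.7 in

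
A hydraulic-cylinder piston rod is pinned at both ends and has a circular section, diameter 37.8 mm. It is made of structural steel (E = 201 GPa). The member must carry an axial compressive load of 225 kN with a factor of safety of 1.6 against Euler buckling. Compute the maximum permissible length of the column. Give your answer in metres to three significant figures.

L_max ≈ 0.743 m

I = πd⁴/64 = π×37.8⁴/64 = 1.002×10^5 mm⁴
I = 1.002×10^-7 m⁴
Required critical load P_cr = n·P = 1.6 × 225 = 360.0 kN = 3.600×10^5 N
From P_cr = π²EI/(K·L)²:  L = (1/K)·√(π²EI/P_cr) = (1/1)·√(π²×2.01×10^11×1.002×10^-7/3.600×10^5)
L = 0.743 m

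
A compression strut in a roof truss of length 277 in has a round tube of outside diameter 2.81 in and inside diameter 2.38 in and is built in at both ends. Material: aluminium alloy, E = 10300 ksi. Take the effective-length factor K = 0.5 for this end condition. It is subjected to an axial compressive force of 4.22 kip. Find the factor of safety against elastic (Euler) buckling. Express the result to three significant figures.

n ≈ 1.87

d_o = 2.81 in, d_i = 2.38 in
I = π(d_o⁴ − d_i⁴)/64 = π(2.81⁴ − 2.380⁴)/64 = 1.486 in⁴
Effective length L_e = K·L = 0.5 × 277 = 138.5 in
P_cr = π²EI / L_e² = π² × 10300×10³ × 1.486 / 138.5² = 7.873×10^3 lb
Factor of safety n = P_cr / P = 7.8726 / 4.22 = 1.87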